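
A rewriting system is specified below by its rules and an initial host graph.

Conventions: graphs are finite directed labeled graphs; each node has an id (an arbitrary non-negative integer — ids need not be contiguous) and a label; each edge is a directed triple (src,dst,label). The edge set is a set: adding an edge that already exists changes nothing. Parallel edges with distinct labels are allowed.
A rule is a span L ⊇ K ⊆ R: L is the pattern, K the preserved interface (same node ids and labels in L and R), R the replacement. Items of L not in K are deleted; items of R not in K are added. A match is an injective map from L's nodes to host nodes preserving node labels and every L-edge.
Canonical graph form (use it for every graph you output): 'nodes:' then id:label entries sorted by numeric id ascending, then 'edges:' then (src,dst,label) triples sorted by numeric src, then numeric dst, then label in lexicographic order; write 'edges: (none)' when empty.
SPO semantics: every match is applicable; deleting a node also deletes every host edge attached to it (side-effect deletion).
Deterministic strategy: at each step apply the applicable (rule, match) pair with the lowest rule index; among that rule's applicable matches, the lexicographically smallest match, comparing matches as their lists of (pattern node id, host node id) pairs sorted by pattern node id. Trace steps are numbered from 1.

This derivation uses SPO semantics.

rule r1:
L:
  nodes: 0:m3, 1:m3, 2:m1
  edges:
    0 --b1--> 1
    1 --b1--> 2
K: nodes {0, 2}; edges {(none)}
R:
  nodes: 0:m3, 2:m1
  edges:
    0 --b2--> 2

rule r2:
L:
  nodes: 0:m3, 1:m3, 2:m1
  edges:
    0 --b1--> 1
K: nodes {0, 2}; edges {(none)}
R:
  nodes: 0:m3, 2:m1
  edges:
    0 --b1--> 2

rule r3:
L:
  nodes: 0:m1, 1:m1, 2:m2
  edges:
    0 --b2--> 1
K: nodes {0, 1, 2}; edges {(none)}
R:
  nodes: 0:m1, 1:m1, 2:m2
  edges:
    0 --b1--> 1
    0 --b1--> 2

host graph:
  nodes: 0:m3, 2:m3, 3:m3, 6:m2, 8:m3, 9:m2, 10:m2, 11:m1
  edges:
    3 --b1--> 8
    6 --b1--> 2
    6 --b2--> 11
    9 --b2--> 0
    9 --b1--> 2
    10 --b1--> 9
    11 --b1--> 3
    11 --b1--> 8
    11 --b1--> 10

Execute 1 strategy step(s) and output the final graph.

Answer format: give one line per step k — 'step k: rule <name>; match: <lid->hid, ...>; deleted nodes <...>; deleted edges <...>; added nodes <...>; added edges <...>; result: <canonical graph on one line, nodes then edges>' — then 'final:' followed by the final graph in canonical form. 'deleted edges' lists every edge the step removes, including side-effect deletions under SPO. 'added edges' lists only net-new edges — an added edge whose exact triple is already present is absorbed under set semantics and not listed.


step 1: rule r2; match: 0->3, 1->8, 2->11; deleted nodes 8; deleted edges (3,8,b1); (11,8,b1); added nodes (none); added edges (3,11,b1); result: nodes: 0:m3, 2:m3, 3:m3, 6:m2, 9:m2, 10:m2, 11:m1 edges: (3,11,b1); (6,2,b1); (6,11,b2); (9,0,b2); (9,2,b1); (10,9,b1); (11,3,b1); (11,10,b1)
final:
nodes: 0:m3, 2:m3, 3:m3, 6:m2, 9:m2, 10:m2, 11:m1
edges: (3,11,b1); (6,2,b1); (6,11,b2); (9,0,b2); (9,2,b1); (10,9,b1); (11,3,b1); (11,10,b1)


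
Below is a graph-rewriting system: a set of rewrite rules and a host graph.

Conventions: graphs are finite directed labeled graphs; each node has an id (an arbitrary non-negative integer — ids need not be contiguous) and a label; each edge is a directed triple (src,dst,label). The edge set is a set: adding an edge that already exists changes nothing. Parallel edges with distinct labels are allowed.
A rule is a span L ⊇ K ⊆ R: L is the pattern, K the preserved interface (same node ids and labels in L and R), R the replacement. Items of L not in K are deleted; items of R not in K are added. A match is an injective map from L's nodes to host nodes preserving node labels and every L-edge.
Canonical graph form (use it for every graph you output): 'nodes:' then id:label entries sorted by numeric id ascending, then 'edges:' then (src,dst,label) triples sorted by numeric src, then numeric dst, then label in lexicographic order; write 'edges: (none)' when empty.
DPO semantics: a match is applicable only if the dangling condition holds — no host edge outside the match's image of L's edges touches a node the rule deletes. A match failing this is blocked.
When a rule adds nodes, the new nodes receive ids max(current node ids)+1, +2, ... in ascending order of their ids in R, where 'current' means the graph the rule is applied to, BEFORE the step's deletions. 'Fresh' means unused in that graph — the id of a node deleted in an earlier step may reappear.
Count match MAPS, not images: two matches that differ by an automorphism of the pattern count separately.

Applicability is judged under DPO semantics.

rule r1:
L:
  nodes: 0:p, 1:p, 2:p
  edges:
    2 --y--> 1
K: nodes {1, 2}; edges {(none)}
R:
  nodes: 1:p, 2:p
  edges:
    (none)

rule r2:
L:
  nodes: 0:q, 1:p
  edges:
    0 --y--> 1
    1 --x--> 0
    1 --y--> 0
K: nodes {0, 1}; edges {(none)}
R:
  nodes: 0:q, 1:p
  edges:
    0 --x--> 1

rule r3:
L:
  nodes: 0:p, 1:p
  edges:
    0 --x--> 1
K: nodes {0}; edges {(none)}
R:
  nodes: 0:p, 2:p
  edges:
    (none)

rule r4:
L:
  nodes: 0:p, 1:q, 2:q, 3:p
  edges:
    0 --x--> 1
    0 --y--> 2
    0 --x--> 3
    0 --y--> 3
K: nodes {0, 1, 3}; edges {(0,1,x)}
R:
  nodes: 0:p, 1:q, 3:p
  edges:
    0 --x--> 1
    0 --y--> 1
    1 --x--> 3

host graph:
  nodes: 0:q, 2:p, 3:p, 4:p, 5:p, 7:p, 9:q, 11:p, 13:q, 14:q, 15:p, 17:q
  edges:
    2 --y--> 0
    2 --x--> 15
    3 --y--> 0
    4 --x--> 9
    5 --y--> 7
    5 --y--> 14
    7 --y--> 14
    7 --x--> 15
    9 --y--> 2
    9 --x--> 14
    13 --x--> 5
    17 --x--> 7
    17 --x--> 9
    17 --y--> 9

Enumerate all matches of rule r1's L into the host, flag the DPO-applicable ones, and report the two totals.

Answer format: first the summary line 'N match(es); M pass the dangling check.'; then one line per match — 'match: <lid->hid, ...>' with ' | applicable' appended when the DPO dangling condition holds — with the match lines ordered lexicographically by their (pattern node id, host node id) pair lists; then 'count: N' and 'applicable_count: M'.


5 match(es); 1 pass the dangling check.
match: 0->2, 1->7, 2->5
match: 0->3, 1->7, 2->5
match: 0->4, 1->7, 2->5
match: 0->11, 1->7, 2->5 | applicable
match: 0->15, 1->7, 2->5
count: 5
applicable_count: 1


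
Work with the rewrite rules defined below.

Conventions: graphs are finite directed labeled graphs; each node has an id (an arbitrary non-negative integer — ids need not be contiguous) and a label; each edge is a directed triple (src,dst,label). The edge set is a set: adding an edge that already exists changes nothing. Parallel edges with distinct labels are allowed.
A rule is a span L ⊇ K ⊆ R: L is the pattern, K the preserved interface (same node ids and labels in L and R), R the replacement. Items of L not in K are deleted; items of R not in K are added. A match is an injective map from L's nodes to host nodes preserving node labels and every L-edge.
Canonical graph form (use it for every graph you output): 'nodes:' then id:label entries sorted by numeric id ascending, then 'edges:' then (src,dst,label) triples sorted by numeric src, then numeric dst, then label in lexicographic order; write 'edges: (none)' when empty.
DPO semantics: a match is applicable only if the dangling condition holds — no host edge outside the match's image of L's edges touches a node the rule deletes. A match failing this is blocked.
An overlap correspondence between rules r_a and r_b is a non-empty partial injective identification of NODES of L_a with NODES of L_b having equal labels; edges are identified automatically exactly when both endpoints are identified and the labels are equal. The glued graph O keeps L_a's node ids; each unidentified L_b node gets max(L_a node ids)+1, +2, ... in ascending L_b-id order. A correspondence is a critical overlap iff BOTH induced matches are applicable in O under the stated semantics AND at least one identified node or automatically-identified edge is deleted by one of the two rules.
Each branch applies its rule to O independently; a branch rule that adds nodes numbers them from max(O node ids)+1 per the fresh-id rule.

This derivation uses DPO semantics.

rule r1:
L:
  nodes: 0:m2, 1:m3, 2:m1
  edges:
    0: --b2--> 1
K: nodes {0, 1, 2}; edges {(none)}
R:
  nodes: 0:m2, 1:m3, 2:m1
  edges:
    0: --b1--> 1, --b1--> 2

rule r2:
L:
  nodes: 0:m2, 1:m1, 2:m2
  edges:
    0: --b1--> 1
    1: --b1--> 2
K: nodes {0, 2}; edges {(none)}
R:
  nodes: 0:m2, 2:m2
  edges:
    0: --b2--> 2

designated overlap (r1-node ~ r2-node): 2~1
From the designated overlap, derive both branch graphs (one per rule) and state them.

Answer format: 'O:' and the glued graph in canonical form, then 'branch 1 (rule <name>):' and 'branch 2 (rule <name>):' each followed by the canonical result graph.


O:
nodes: 0:m2, 1:m3, 2:m1, 3:m2, 4:m2
edges: (0,1,b2); (2,4,b1); (3,2,b1)
branch 1 (rule r1):
nodes: 0:m2, 1:m3, 2:m1, 3:m2, 4:m2
edges: (0,1,b1); (0,2,b1); (2,4,b1); (3,2,b1)
branch 2 (rule r2):
nodes: 0:m2, 1:m3, 3:m2, 4:m2
edges: (0,1,b2); (3,4,b2)


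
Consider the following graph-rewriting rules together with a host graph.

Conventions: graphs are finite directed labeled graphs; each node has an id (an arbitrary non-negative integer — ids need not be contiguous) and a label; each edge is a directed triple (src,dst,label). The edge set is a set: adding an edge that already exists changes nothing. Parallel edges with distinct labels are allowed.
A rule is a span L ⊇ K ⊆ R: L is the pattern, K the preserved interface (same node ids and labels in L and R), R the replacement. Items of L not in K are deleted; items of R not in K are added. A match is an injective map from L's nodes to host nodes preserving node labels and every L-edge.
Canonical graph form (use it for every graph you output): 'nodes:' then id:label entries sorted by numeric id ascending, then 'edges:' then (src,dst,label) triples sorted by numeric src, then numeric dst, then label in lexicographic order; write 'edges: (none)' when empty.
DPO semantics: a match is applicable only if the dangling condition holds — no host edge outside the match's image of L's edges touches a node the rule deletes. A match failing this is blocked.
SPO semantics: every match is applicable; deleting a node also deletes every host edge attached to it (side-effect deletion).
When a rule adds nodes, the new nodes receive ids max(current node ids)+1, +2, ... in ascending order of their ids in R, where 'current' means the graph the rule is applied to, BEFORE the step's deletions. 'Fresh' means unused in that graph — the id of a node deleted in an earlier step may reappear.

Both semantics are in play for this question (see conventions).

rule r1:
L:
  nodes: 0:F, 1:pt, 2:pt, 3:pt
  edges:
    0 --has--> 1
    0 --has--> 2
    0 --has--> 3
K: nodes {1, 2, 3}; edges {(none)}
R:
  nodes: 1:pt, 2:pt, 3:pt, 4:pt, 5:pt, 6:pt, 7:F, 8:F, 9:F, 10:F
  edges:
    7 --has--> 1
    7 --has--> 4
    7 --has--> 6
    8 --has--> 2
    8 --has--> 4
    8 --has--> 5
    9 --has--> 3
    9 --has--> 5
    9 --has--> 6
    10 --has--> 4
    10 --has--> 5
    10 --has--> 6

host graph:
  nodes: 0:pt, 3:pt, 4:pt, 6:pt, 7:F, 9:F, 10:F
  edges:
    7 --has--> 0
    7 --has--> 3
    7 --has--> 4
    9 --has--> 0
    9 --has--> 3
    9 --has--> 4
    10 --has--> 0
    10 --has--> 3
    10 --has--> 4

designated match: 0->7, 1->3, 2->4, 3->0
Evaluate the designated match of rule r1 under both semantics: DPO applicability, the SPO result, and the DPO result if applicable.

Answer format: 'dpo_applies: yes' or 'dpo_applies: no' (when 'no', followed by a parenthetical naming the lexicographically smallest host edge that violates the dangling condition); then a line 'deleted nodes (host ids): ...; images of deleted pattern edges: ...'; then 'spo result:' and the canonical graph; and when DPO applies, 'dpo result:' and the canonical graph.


dpo_applies: yes
deleted nodes (host ids): 7; images of deleted pattern edges: (7,0,has); (7,3,has); (7,4,has)
spo result:
nodes: 0:pt, 3:pt, 4:pt, 6:pt, 9:F, 10:F, 11:pt, 12:pt, 13:pt, 14:F, 15:F, 16:F, 17:F
edges: (9,0,has); (9,3,has); (9,4,has); (10,0,has); (10,3,has); (10,4,has); (14,3,has); (14,11,has); (14,13,has); (15,4,has); (15,11,has); (15,12,has); (16,0,has); (16,12,has); (16,13,has); (17,11,has); (17,12,has); (17,13,has)
dpo result:
nodes: 0:pt, 3:pt, 4:pt, 6:pt, 9:F, 10:F, 11:pt, 12:pt, 13:pt, 14:F, 15:F, 16:F, 17:F
edges: (9,0,has); (9,3,has); (9,4,has); (10,0,has); (10,3,has); (10,4,has); (14,3,has); (14,11,has); (14,13,has); (15,4,has); (15,11,has); (15,12,has); (16,0,has); (16,12,has); (16,13,has); (17,11,has); (17,12,has); (17,13,has)


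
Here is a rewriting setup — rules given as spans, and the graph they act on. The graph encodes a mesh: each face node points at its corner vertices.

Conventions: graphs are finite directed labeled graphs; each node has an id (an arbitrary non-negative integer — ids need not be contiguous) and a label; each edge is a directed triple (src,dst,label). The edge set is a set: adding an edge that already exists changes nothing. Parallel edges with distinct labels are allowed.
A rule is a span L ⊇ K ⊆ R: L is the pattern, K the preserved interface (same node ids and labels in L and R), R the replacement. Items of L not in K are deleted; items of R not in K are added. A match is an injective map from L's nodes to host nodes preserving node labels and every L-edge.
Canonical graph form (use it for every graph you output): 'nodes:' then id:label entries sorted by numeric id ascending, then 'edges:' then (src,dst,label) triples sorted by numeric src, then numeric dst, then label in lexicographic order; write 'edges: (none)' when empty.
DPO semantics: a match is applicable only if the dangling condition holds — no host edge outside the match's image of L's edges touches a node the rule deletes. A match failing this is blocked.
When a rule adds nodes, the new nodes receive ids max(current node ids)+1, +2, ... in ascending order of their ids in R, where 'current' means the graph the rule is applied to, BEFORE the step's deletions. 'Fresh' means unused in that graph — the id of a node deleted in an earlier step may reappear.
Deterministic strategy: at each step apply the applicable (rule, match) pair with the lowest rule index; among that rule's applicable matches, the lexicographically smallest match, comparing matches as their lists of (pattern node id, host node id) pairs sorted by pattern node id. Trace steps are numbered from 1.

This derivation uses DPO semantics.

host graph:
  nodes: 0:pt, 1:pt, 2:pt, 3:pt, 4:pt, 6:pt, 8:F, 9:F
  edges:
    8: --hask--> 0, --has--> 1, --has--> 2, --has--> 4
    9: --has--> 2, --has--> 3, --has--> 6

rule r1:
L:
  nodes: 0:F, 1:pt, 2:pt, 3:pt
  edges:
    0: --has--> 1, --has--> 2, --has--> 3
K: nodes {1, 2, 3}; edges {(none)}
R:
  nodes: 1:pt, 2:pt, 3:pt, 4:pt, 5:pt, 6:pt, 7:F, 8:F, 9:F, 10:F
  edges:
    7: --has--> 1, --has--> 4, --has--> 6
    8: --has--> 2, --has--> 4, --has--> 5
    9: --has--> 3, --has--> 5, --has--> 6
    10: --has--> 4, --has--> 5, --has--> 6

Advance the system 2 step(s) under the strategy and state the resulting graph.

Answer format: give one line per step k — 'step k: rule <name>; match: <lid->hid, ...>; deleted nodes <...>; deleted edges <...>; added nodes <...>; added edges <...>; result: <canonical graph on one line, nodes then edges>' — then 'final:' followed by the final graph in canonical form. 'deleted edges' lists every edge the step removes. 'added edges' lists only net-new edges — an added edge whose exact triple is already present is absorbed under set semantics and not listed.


step 1: rule r1; match: 0->9, 1->2, 2->3, 3->6; deleted nodes 9; deleted edges (9,2,has); (9,3,has); (9,6,has); added nodes 10, 11, 12, 13, 14, 15, 16; added edges (13,2,has); (13,10,has); (13,12,has); (14,3,has); (14,10,has); (14,11,has); (15,6,has); (15,11,has); (15,12,has); (16,10,has); (16,11,has); (16,12,has); result: nodes: 0:pt, 1:pt, 2:pt, 3:pt, 4:pt, 6:pt, 8:F, 10:pt, 11:pt, 12:pt, 13:F, 14:F, 15:F, 16:F edges: (8,0,hask); (8,1,has); (8,2,has); (8,4,has); (13,2,has); (13,10,has); (13,12,has); (14,3,has); (14,10,has); (14,11,has); (15,6,has); (15,11,has); (15,12,has); (16,10,has); (16,11,has); (16,12,has)
step 2: rule r1; match: 0->13, 1->2, 2->10, 3->12; deleted nodes 13; deleted edges (13,2,has); (13,10,has); (13,12,has); added nodes 17, 18, 19, 20, 21, 22, 23; added edges (20,2,has); (20,17,has); (20,19,has); (21,10,has); (21,17,has); (21,18,has); (22,12,has); (22,18,has); (22,19,has); (23,17,has); (23,18,has); (23,19,has); result: nodes: 0:pt, 1:pt, 2:pt, 3:pt, 4:pt, 6:pt, 8:F, 10:pt, 11:pt, 12:pt, 14:F, 15:F, 16:F, 17:pt, 18:pt, 19:pt, 20:F, 21:F, 22:F, 23:F edges: (8,0,hask); (8,1,has); (8,2,has); (8,4,has); (14,3,has); (14,10,has); (14,11,has); (15,6,has); (15,11,has); (15,12,has); (16,10,has); (16,11,has); (16,12,has); (20,2,has); (20,17,has); (20,19,has); (21,10,has); (21,17,has); (21,18,has); (22,12,has); (22,18,has); (22,19,has); (23,17,has); (23,18,has); (23,19,has)
final:
nodes: 0:pt, 1:pt, 2:pt, 3:pt, 4:pt, 6:pt, 8:F, 10:pt, 11:pt, 12:pt, 14:F, 15:F, 16:F, 17:pt, 18:pt, 19:pt, 20:F, 21:F, 22:F, 23:F
edges: (8,0,hask); (8,1,has); (8,2,has); (8,4,has); (14,3,has); (14,10,has); (14,11,has); (15,6,has); (15,11,has); (15,12,has); (16,10,has); (16,11,has); (16,12,has); (20,2,has); (20,17,has); (20,19,has); (21,10,has); (21,17,has); (21,18,has); (22,12,has); (22,18,has); (22,19,has); (23,17,has); (23,18,has); (23,19,has)


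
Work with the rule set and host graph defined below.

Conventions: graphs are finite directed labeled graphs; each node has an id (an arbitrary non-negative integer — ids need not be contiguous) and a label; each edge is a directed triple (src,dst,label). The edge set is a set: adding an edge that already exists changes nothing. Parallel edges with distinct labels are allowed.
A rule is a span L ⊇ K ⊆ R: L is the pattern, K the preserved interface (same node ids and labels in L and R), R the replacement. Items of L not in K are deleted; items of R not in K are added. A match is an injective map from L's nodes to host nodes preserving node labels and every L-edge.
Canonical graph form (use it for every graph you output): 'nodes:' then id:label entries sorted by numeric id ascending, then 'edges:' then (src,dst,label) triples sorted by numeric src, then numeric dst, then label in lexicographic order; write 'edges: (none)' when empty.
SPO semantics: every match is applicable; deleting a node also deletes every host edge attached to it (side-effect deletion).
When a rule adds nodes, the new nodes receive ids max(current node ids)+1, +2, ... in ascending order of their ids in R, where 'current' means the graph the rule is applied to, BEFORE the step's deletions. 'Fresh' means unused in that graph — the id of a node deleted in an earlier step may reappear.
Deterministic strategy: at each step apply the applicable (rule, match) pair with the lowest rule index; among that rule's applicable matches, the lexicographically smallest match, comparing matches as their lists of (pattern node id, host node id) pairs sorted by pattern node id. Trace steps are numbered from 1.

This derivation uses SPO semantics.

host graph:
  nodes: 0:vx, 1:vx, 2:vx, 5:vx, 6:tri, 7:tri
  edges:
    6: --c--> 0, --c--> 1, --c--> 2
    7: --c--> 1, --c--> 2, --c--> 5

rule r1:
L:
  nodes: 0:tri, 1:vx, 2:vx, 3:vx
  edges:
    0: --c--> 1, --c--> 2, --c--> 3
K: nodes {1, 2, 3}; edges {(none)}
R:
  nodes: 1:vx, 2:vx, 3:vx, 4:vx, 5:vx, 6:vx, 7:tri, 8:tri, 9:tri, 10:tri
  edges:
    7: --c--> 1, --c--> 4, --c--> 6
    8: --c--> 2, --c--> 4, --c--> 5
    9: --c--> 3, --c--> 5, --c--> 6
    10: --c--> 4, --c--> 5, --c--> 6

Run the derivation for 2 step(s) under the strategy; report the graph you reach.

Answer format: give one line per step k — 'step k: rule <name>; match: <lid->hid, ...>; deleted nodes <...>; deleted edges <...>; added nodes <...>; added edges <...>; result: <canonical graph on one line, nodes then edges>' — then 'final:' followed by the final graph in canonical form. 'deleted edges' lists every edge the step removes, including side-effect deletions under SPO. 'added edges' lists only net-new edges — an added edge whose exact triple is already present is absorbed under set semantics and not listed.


step 1: rule r1; match: 0->6, 1->0, 2->1, 3->2; deleted nodes 6; deleted edges (6,0,c); (6,1,c); (6,2,c); added nodes 8, 9, 10, 11, 12, 13, 14; added edges (11,0,c); (11,8,c); (11,10,c); (12,1,c); (12,8,c); (12,9,c); (13,2,c); (13,9,c); (13,10,c); (14,8,c); (14,9,c); (14,10,c); result: nodes: 0:vx, 1:vx, 2:vx, 5:vx, 7:tri, 8:vx, 9:vx, 10:vx, 11:tri, 12:tri, 13:tri, 14:tri edges: (7,1,c); (7,2,c); (7,5,c); (11,0,c); (11,8,c); (11,10,c); (12,1,c); (12,8,c); (12,9,c); (13,2,c); (13,9,c); (13,10,c); (14,8,c); (14,9,c); (14,10,c)
step 2: rule r1; match: 0->7, 1->1, 2->2, 3->5; deleted nodes 7; deleted edges (7,1,c); (7,2,c); (7,5,c); added nodes 15, 16, 17, 18, 19, 20, 21; added edges (18,1,c); (18,15,c); (18,17,c); (19,2,c); (19,15,c); (19,16,c); (20,5,c); (20,16,c); (20,17,c); (21,15,c); (21,16,c); (21,17,c); result: nodes: 0:vx, 1:vx, 2:vx, 5:vx, 8:vx, 9:vx, 10:vx, 11:tri, 12:tri, 13:tri, 14:tri, 15:vx, 16:vx, 17:vx, 18:tri, 19:tri, 20:tri, 21:tri edges: (11,0,c); (11,8,c); (11,10,c); (12,1,c); (12,8,c); (12,9,c); (13,2,c); (13,9,c); (13,10,c); (14,8,c); (14,9,c); (14,10,c); (18,1,c); (18,15,c); (18,17,c); (19,2,c); (19,15,c); (19,16,c); (20,5,c); (20,16,c); (20,17,c); (21,15,c); (21,16,c); (21,17,c)
final:
nodes: 0:vx, 1:vx, 2:vx, 5:vx, 8:vx, 9:vx, 10:vx, 11:tri, 12:tri, 13:tri, 14:tri, 15:vx, 16:vx, 17:vx, 18:tri, 19:tri, 20:tri, 21:tri
edges: (11,0,c); (11,8,c); (11,10,c); (12,1,c); (12,8,c); (12,9,c); (13,2,c); (13,9,c); (13,10,c); (14,8,c); (14,9,c); (14,10,c); (18,1,c); (18,15,c); (18,17,c); (19,2,c); (19,15,c); (19,16,c); (20,5,c); (20,16,c); (20,17,c); (21,15,c); (21,16,c); (21,17,c)


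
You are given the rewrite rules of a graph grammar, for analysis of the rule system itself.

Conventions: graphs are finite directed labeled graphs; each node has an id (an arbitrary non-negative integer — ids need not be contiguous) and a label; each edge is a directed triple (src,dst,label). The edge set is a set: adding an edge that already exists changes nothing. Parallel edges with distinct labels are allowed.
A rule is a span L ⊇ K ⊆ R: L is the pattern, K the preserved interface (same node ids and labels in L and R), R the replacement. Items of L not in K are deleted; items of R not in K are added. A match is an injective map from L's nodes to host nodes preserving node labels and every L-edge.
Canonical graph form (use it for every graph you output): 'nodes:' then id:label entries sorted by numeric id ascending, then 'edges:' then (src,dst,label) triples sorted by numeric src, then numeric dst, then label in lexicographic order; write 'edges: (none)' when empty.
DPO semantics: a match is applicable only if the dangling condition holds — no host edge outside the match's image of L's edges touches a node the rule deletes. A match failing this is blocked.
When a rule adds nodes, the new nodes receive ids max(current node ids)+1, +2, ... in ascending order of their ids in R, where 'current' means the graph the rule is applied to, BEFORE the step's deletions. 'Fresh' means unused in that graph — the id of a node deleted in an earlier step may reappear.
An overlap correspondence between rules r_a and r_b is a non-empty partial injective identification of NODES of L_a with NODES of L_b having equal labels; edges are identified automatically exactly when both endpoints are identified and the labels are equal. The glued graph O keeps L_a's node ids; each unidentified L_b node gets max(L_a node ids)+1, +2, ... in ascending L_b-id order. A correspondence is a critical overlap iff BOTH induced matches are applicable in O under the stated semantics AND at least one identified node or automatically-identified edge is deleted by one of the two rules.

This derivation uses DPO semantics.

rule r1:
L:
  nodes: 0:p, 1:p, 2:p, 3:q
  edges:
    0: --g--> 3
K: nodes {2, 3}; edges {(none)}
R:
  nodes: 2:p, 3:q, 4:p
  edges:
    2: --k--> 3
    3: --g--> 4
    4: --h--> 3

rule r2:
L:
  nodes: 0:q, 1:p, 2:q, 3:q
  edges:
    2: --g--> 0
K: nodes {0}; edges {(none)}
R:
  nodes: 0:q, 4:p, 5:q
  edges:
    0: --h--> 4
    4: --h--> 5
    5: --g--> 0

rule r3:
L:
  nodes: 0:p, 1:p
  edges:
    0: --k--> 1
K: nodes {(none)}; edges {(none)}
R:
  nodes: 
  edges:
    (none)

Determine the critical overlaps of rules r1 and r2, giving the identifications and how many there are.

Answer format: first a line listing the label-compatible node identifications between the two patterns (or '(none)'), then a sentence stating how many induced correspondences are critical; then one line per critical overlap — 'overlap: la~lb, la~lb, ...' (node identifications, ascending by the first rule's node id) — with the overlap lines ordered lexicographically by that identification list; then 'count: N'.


label-compatible node identifications between L(r1) and L(r2): 0~1, 1~1, 2~1, 3~0, 3~2, 3~3
4 of the induced correspondences are critical overlaps of r1 and r2.
overlap: 1~1
overlap: 1~1, 3~0
overlap: 2~1
overlap: 2~1, 3~0
count: 4


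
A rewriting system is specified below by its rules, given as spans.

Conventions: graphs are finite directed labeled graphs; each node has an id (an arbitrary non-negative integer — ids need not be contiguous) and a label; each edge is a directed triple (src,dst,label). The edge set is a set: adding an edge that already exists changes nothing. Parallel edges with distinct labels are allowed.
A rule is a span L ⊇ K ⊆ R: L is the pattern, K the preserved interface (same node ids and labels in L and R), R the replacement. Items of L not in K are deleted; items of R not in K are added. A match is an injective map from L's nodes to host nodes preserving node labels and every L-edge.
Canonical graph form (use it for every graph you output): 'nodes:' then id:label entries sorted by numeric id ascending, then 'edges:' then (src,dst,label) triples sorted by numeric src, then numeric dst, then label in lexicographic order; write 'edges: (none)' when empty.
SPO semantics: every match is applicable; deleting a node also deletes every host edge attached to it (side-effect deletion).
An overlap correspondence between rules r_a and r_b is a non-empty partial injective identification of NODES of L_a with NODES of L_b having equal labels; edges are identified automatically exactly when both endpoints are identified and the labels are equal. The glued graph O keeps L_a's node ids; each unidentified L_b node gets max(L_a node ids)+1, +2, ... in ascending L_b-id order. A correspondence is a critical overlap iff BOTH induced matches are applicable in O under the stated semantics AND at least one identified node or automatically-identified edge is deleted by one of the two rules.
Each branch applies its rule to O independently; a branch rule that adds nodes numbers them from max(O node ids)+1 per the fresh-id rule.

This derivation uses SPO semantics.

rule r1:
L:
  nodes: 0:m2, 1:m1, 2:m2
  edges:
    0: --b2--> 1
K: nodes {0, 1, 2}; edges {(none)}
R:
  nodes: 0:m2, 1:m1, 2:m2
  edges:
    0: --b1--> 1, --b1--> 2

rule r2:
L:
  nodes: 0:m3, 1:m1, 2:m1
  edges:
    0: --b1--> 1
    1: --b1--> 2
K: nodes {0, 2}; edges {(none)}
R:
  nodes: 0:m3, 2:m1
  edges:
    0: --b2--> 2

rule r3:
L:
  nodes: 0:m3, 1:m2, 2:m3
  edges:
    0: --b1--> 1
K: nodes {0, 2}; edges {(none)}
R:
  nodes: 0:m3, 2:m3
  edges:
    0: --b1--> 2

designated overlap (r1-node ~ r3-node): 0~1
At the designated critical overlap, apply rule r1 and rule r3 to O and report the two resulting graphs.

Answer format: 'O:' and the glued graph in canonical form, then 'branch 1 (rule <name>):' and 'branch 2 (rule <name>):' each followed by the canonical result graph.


O:
nodes: 0:m2, 1:m1, 2:m2, 3:m3, 4:m3
edges: (0,1,b2); (3,0,b1)
branch 1 (rule r1):
nodes: 0:m2, 1:m1, 2:m2, 3:m3, 4:m3
edges: (0,1,b1); (0,2,b1); (3,0,b1)
branch 2 (rule r3):
nodes: 1:m1, 2:m2, 3:m3, 4:m3
edges: (3,4,b1)


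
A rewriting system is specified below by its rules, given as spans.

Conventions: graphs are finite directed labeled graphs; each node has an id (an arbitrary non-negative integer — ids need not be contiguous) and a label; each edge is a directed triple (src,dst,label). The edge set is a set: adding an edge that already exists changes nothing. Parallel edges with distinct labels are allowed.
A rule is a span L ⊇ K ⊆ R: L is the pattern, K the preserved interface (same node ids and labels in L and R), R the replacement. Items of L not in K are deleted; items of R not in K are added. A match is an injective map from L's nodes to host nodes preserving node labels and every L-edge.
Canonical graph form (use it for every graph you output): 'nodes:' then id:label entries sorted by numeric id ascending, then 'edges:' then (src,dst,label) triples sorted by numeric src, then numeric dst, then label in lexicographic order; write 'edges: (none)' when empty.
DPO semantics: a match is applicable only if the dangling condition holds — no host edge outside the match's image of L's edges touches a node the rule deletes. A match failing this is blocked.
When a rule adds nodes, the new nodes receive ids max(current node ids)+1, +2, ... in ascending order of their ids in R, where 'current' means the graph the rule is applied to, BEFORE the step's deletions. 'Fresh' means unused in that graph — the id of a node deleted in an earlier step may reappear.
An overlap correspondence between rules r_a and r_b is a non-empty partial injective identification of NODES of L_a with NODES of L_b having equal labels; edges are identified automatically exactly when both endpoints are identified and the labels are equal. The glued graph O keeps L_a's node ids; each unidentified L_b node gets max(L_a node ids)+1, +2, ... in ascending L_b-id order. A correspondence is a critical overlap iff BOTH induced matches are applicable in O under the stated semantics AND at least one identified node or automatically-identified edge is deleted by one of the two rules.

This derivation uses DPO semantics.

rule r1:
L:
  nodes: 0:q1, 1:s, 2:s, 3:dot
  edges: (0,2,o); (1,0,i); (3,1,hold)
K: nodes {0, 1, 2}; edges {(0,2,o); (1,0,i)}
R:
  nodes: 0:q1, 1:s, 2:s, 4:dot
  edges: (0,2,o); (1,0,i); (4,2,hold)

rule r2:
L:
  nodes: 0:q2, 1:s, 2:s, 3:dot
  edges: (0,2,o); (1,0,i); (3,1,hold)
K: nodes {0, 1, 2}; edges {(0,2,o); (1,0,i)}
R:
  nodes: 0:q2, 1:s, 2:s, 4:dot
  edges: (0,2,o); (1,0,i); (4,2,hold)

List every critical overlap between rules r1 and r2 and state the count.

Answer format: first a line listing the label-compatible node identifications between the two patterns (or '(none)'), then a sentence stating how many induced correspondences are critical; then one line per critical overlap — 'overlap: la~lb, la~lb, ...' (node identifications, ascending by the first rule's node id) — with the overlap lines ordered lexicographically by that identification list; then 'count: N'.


label-compatible node identifications between L(r1) and L(r2): 1~1, 1~2, 2~1, 2~2, 3~3
2 of the induced correspondences are critical overlaps of r1 and r2.
overlap: 1~1, 2~2, 3~3
overlap: 1~1, 3~3
count: 2


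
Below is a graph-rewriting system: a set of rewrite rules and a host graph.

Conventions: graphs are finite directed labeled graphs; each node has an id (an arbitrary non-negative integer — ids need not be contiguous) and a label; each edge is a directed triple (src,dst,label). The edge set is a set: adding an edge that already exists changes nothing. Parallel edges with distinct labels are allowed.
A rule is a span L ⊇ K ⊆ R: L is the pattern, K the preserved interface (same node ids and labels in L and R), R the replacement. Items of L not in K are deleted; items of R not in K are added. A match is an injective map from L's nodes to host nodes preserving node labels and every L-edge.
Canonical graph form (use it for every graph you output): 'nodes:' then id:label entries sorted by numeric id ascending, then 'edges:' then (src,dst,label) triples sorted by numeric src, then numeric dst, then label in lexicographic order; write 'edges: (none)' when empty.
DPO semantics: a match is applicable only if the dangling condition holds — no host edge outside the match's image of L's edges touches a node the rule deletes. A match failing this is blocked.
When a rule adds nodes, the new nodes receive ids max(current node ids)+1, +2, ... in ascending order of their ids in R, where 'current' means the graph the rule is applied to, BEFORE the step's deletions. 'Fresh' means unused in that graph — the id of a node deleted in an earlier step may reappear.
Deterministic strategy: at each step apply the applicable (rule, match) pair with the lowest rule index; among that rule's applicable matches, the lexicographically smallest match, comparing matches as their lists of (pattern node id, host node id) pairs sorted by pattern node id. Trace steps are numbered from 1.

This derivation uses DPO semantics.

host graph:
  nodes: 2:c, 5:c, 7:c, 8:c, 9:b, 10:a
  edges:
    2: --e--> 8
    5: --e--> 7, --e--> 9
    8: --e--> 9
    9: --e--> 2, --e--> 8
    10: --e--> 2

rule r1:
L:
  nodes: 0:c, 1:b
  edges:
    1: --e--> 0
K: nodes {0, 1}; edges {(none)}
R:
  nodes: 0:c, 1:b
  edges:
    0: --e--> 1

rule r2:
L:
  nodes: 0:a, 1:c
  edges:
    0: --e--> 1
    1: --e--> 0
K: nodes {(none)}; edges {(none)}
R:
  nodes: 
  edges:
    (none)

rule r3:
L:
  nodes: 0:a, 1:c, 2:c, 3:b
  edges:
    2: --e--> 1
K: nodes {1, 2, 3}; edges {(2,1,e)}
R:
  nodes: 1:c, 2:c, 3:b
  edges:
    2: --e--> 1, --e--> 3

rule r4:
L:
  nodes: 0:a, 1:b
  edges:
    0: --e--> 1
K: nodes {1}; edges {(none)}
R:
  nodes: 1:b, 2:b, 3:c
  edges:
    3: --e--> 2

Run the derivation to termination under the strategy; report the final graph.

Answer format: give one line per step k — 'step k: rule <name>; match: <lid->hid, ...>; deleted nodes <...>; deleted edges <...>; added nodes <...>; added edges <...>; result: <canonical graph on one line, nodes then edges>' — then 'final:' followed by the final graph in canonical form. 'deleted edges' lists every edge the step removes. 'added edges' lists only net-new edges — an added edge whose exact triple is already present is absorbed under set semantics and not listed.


step 1: rule r1; match: 0->2, 1->9; deleted nodes (none); deleted edges (9,2,e); added nodes (none); added edges (2,9,e); result: nodes: 2:c, 5:c, 7:c, 8:c, 9:b, 10:a edges: (2,8,e); (2,9,e); (5,7,e); (5,9,e); (8,9,e); (9,8,e); (10,2,e)
step 2: rule r1; match: 0->8, 1->9; deleted nodes (none); deleted edges (9,8,e); added nodes (none); added edges (none); result: nodes: 2:c, 5:c, 7:c, 8:c, 9:b, 10:a edges: (2,8,e); (2,9,e); (5,7,e); (5,9,e); (8,9,e); (10,2,e)
final:
nodes: 2:c, 5:c, 7:c, 8:c, 9:b, 10:a
edges: (2,8,e); (2,9,e); (5,7,e); (5,9,e); (8,9,e); (10,2,e)


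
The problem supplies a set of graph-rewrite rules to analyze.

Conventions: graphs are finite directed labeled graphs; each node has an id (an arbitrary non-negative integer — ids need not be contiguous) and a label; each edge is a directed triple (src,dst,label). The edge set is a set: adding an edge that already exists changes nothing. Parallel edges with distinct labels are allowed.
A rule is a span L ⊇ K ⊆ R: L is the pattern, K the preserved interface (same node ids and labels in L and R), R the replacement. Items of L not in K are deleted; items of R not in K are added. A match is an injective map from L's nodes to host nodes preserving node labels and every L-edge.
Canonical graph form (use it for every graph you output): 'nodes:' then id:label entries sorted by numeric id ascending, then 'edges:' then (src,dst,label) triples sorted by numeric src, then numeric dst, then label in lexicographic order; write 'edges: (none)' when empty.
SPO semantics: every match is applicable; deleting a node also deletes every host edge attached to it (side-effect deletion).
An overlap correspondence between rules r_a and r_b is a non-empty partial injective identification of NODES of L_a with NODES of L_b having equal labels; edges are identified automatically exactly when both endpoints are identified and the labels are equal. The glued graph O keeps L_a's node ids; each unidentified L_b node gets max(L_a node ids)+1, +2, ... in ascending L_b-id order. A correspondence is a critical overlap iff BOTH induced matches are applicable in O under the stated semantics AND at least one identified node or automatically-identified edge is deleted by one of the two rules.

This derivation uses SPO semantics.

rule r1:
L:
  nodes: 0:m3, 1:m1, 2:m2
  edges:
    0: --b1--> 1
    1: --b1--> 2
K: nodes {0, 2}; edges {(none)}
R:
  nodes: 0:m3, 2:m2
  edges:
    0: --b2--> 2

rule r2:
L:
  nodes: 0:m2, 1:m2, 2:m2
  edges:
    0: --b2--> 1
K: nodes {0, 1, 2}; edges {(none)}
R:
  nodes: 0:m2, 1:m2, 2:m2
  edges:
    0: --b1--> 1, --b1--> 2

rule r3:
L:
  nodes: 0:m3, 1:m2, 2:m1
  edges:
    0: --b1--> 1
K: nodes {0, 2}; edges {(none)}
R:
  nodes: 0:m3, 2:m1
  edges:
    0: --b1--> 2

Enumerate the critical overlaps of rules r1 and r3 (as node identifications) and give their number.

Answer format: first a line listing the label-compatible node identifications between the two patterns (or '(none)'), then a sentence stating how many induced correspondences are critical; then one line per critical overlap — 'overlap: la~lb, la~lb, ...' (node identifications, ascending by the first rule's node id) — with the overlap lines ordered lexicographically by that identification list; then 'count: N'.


label-compatible node identifications between L(r1) and L(r3): 0~0, 1~2, 2~1
6 of the induced correspondences are critical overlaps of r1 and r3.
overlap: 0~0, 1~2
overlap: 0~0, 1~2, 2~1
overlap: 0~0, 2~1
overlap: 1~2
overlap: 1~2, 2~1
overlap: 2~1
count: 6


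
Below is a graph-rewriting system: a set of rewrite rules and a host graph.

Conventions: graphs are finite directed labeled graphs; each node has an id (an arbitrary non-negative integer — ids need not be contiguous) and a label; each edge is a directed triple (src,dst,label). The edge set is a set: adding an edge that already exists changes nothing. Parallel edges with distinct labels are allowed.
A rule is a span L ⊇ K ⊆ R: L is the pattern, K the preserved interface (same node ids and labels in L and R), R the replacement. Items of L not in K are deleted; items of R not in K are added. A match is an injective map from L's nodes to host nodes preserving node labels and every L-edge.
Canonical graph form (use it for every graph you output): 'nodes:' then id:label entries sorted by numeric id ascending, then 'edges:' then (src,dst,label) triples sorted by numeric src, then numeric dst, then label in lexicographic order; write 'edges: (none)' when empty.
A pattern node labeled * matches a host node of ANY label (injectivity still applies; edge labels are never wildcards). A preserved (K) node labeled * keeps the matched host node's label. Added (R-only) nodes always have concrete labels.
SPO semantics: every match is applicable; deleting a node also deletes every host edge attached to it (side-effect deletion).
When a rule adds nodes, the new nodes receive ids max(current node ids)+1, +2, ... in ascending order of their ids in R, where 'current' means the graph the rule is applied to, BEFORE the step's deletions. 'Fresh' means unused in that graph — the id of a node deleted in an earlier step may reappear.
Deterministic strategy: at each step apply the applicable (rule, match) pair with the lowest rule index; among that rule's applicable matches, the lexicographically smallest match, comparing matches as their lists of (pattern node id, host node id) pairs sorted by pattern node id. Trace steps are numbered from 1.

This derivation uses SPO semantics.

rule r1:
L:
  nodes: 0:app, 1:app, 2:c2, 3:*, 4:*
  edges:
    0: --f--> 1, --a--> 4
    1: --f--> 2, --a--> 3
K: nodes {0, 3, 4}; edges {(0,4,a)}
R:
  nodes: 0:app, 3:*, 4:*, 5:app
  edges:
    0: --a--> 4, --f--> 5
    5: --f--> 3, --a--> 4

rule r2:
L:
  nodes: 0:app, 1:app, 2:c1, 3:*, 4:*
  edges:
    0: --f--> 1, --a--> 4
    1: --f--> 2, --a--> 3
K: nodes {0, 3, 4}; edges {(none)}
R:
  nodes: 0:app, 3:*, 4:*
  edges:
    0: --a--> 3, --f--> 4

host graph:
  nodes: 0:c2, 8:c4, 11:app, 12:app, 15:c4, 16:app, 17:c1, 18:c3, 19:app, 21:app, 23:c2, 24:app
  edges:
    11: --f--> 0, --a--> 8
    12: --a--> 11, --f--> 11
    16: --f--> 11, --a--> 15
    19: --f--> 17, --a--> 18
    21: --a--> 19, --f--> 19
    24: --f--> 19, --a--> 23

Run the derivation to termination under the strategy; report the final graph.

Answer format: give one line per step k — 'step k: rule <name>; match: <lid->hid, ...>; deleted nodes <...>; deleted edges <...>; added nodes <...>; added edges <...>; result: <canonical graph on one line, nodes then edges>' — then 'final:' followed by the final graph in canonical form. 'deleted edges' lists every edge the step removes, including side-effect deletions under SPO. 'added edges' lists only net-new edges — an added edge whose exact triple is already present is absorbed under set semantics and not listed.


step 1: rule r1; match: 0->16, 1->11, 2->0, 3->8, 4->15; deleted nodes 0, 11; deleted edges (11,0,f); (11,8,a); (12,11,a); (12,11,f); (16,11,f); added nodes 25; added edges (16,25,f); (25,8,f); (25,15,a); result: nodes: 8:c4, 12:app, 15:c4, 16:app, 17:c1, 18:c3, 19:app, 21:app, 23:c2, 24:app, 25:app edges: (16,15,a); (16,25,f); (19,17,f); (19,18,a); (21,19,a); (21,19,f); (24,19,f); (24,23,a); (25,8,f); (25,15,a)
step 2: rule r2; match: 0->24, 1->19, 2->17, 3->18, 4->23; deleted nodes 17, 19; deleted edges (19,17,f); (19,18,a); (21,19,a); (21,19,f); (24,19,f); (24,23,a); added nodes (none); added edges (24,18,a); (24,23,f); result: nodes: 8:c4, 12:app, 15:c4, 16:app, 18:c3, 21:app, 23:c2, 24:app, 25:app edges: (16,15,a); (16,25,f); (24,18,a); (24,23,f); (25,8,f); (25,15,a)
final:
nodes: 8:c4, 12:app, 15:c4, 16:app, 18:c3, 21:app, 23:c2, 24:app, 25:app
edges: (16,15,a); (16,25,f); (24,18,a); (24,23,f); (25,8,f); (25,15,a)
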